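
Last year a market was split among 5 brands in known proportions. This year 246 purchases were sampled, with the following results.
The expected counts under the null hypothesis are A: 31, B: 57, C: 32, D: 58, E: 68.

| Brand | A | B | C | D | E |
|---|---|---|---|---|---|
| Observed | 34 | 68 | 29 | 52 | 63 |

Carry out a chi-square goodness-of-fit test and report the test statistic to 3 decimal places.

cat         O        E   (O−E)²/E
A          34       31     0.2903
B          68       57     2.1228
C          29       32     0.2813
D          52       58     0.6207
E          63       68     0.3676
Sum = 3.683

3.683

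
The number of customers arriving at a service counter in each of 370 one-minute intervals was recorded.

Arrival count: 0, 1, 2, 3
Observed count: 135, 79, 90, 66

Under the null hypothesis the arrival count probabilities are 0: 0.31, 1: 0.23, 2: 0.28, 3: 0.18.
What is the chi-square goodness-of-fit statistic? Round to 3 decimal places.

5.821

Expected counts E_i = n·p_i: 370×0.31 = 114.7, 370×0.23 = 85.1, 370×0.28 = 103.6, 370×0.18 = 66.6.
0: (135 − 114.7)²/114.7 = 412.09/114.7 = 3.5928
1: (79 − 85.1)²/85.1 = 37.21/85.1 = 0.4373
2: (90 − 103.6)²/103.6 = 184.96/103.6 = 1.7853
3: (66 − 66.6)²/66.6 = 0.36/66.6 = 0.0054
Sum = 5.821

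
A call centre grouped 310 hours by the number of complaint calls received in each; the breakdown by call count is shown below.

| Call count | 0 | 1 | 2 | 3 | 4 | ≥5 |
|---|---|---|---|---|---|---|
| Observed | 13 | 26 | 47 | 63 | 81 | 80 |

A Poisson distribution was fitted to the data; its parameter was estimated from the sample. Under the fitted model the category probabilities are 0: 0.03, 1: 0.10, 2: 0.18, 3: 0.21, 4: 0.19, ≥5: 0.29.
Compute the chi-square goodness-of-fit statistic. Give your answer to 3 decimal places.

13.116

Expected counts E_i = n·p_i: 310×0.03 = 9.3, 310×0.10 = 31, 310×0.18 = 55.8, 310×0.21 = 65.1, 310×0.19 = 58.9, 310×0.29 = 89.9.
cat         O        E   (O−E)²/E
0          13      9.3     1.4720
1          26       31     0.8065
2          47     55.8     1.3878
3          63     65.1     0.0677
4          81     58.9     8.2922
≥5         80     89.9     1.0902
Sum = 13.116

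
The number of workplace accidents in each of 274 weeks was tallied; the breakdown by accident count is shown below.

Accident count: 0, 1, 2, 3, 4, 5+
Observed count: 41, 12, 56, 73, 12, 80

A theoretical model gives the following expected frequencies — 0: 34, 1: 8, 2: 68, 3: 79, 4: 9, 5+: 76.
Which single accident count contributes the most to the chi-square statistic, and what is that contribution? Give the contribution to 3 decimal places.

0: (41 − 34)²/34 = 49/34 = 1.4412
1: (12 − 8)²/8 = 16/8 = 2.0000
2: (56 − 68)²/68 = 144/68 = 2.1176
3: (73 − 79)²/79 = 36/79 = 0.4557
4: (12 − 9)²/9 = 9/9 = 1.0000
5+: (80 − 76)²/76 = 16/76 = 0.2105
The largest term is for 2: 2.118.

2, 2.118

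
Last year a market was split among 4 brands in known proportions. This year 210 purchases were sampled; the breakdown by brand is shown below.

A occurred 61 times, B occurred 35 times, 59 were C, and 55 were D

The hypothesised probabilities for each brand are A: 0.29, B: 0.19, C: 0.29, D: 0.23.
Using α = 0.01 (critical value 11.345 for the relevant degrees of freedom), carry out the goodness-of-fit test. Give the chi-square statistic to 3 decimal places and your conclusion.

1.591; do not reject

Expected counts E_i = n·p_i: 210×0.29 = 60.9, 210×0.19 = 39.9, 210×0.29 = 60.9, 210×0.23 = 48.3.
A: (61 − 60.9)²/60.9 = 0.01/60.9 = 0.0002
B: (35 − 39.9)²/39.9 = 24.01/39.9 = 0.6018
C: (59 − 60.9)²/60.9 = 3.61/60.9 = 0.0593
D: (55 − 48.3)²/48.3 = 44.89/48.3 = 0.9294
Sum = 1.591
df = 3. Since 1.591 < 11.345, we do not reject H₀.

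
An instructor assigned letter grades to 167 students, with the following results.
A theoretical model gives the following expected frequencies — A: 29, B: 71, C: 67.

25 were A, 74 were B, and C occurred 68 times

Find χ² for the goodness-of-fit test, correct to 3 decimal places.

0.693

A: (25 − 29)²/29 = 16/29 = 0.5517
B: (74 − 71)²/71 = 9/71 = 0.1268
C: (68 − 67)²/67 = 1/67 = 0.0149
Sum = 0.693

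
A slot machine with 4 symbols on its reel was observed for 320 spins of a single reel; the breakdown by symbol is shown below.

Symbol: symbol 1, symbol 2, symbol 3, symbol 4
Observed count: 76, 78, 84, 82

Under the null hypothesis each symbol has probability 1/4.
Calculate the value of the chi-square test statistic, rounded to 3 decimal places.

Expected count for each of the 4 categories: 320/4 = 80.
χ² = (76−80)²/80 + (78−80)²/80 + (84−80)²/80 + (82−80)²/80
   = 0.2000 + 0.0500 + 0.2000 + 0.0500
Sum = 0.500

0.500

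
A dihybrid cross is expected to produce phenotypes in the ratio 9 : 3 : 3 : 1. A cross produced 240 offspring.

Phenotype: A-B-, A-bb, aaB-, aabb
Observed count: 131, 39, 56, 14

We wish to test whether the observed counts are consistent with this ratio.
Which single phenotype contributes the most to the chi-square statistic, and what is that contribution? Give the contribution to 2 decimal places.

aaB-, 2.69

Ratio total = 16. Expected counts: 240×9/16 = 135, 240×3/16 = 45, 240×3/16 = 45, 240×1/16 = 15.
χ² = (131−135)²/135 + (39−45)²/45 + (56−45)²/45 + (14−15)²/15
   = 0.119 + 0.800 + 2.689 + 0.067
The largest term is for aaB-: 2.69.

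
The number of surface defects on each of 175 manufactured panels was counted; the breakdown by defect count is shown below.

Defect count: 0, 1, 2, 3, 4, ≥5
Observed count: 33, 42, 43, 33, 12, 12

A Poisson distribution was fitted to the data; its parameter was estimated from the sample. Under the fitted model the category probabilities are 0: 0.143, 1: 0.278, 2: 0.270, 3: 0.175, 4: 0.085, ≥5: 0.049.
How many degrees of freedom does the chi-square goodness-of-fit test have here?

4

There are k = 6 categories and 1 parameter estimated from the data, so df = 6 − 1 − 1 = 4.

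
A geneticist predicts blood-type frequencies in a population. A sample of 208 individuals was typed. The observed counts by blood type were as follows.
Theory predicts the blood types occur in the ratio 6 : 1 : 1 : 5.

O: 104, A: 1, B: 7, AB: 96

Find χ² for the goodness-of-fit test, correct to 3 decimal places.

Ratio total = 13. Expected counts: 208×6/13 = 96, 208×1/13 = 16, 208×1/13 = 16, 208×5/13 = 80.
O: (104 − 96)²/96 = 64/96 = 0.6667
A: (1 − 16)²/16 = 225/16 = 14.0625
B: (7 − 16)²/16 = 81/16 = 5.0625
AB: (96 − 80)²/80 = 256/80 = 3.2000
Sum = 22.992

22.992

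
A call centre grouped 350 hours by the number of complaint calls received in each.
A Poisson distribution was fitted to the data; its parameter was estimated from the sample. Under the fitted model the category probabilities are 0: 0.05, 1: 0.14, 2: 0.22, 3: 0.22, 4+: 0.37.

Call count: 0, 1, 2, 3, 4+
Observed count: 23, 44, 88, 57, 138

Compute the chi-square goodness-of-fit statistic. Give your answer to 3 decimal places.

Expected counts E_i = n·p_i: 350×0.05 = 17.5, 350×0.14 = 49, 350×0.22 = 77, 350×0.22 = 77, 350×0.37 = 129.5.
cat         O        E   (O−E)²/E
0          23     17.5     1.7286
1          44       49     0.5102
2          88       77     1.5714
3          57       77     5.1948
4+        138    129.5     0.5579
Sum = 9.563

9.563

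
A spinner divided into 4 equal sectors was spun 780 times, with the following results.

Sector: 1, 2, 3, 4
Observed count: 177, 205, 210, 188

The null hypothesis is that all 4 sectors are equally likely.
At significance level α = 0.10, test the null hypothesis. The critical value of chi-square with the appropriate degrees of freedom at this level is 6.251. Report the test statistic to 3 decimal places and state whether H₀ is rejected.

Under H₀ each category has probability 1/4, so each expected count is 780/4 = 195.
χ² = (177−195)²/195 + (205−195)²/195 + (210−195)²/195 + (188−195)²/195
   = 1.6615 + 0.5128 + 1.1538 + 0.2513
Sum = 3.579
df = 3. Since 3.579 < 6.251, we do not reject H₀.

3.579; do not reject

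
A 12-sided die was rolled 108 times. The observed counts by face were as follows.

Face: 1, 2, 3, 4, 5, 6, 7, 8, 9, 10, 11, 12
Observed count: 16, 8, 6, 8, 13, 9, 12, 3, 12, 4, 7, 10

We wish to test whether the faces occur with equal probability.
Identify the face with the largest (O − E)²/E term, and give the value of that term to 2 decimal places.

Expected count for each of the 12 categories: 108/12 = 9.
cat         O        E   (O−E)²/E
1          16        9      5.444
2           8        9      0.111
3           6        9      1.000
4           8        9      0.111
5          13        9      1.778
6           9        9      0.000
7          12        9      1.000
8           3        9      4.000
9          12        9      1.000
10          4        9      2.778
11          7        9      0.444
12         10        9      0.111
The largest term is for 1: 5.44.

1, 5.44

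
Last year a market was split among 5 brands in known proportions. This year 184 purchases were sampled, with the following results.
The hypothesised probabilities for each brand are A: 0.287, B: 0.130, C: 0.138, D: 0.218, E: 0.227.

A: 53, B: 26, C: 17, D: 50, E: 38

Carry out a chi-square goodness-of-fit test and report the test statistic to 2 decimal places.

Expected counts E_i = n·p_i: 184×0.287 = 52.808, 184×0.130 = 23.92, 184×0.138 = 25.392, 184×0.218 = 40.112, 184×0.227 = 41.768.
χ² = (53−52.808)²/52.808 + (26−23.92)²/23.92 + (17−25.392)²/25.392 + (50−40.112)²/40.112 + (38−41.768)²/41.768
   = 0.001 + 0.181 + 2.774 + 2.437 + 0.340
Sum = 5.73

5.73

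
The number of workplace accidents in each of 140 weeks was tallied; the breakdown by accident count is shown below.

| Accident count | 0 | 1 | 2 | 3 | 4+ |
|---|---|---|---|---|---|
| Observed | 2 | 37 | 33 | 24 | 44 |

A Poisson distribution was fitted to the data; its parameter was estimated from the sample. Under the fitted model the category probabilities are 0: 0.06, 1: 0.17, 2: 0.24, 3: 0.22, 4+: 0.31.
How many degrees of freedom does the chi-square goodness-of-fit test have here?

There are k = 5 categories and 1 parameter estimated from the data, so df = 5 − 1 − 1 = 3.

3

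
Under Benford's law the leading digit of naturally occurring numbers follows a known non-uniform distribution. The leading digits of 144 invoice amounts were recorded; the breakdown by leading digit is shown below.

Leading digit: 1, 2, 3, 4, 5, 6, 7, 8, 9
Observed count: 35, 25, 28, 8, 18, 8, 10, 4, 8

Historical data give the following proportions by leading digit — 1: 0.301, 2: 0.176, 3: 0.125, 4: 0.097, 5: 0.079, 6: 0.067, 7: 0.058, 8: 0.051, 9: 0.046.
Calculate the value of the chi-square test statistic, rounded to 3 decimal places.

15.989

Expected counts E_i = n·p_i: 144×0.301 = 43.344, 144×0.176 = 25.344, 144×0.125 = 18, 144×0.097 = 13.968, 144×0.079 = 11.376, 144×0.067 = 9.648, 144×0.058 = 8.352, 144×0.051 = 7.344, 144×0.046 = 6.624.
1: (35 − 43.344)²/43.344 = 69.622336/43.344 = 1.6063
2: (25 − 25.344)²/25.344 = 0.118336/25.344 = 0.0047
3: (28 − 18)²/18 = 100/18 = 5.5556
4: (8 − 13.968)²/13.968 = 35.617024/13.968 = 2.5499
5: (18 − 11.376)²/11.376 = 43.877376/11.376 = 3.8570
6: (8 − 9.648)²/9.648 = 2.715904/9.648 = 0.2815
7: (10 − 8.352)²/8.352 = 2.715904/8.352 = 0.3252
8: (4 − 7.344)²/7.344 = 11.182336/7.344 = 1.5226
9: (8 − 6.624)²/6.624 = 1.893376/6.624 = 0.2858
Sum = 15.989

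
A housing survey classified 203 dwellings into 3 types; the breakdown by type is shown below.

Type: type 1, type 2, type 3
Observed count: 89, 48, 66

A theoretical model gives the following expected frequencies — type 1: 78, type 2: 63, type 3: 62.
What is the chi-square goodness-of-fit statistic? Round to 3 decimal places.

5.381

type 1: (89 − 78)²/78 = 121/78 = 1.5513
type 2: (48 − 63)²/63 = 225/63 = 3.5714
type 3: (66 − 62)²/62 = 16/62 = 0.2581
Sum = 5.381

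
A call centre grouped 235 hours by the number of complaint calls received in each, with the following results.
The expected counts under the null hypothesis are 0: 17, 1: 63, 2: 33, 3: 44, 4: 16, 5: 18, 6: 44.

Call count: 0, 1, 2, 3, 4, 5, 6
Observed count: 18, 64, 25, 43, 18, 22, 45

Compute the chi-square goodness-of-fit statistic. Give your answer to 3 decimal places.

cat         O        E   (O−E)²/E
0          18       17     0.0588
1          64       63     0.0159
2          25       33     1.9394
3          43       44     0.0227
4          18       16     0.2500
5          22       18     0.8889
6          45       44     0.0227
Sum = 3.198

3.198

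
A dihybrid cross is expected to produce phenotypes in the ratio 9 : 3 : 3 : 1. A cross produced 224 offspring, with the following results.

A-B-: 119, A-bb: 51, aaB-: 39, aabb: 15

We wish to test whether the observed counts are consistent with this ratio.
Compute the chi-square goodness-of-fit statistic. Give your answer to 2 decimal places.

2.60

Ratio total = 16. Expected counts: 224×9/16 = 126, 224×3/16 = 42, 224×3/16 = 42, 224×1/16 = 14.
A-B-: (119 − 126)²/126 = 49/126 = 0.389
A-bb: (51 − 42)²/42 = 81/42 = 1.929
aaB-: (39 − 42)²/42 = 9/42 = 0.214
aabb: (15 − 14)²/14 = 1/14 = 0.071
Sum = 2.60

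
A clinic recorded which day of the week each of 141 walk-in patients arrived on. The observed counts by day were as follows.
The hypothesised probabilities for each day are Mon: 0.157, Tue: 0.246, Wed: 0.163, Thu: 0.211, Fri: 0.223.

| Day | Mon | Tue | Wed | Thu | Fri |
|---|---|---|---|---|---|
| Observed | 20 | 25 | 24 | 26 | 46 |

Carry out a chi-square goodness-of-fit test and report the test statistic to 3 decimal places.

10.168

Expected counts E_i = n·p_i: 141×0.157 = 22.137, 141×0.246 = 34.686, 141×0.163 = 22.983, 141×0.211 = 29.751, 141×0.223 = 31.443.
cat         O        E   (O−E)²/E
Mon        20   22.137     0.2063
Tue        25   34.686     2.7048
Wed        24   22.983     0.0450
Thu        26   29.751     0.4729
Fri        46   31.443     6.7394
Sum = 10.168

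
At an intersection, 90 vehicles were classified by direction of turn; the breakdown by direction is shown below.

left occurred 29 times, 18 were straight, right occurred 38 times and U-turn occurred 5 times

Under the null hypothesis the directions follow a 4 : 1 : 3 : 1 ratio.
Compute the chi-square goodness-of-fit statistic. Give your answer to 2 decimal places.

14.06

Ratio total = 9. Expected counts: 90×4/9 = 40, 90×1/9 = 10, 90×3/9 = 30, 90×1/9 = 10.
χ² = (29−40)²/40 + (18−10)²/10 + (38−30)²/30 + (5−10)²/10
   = 3.025 + 6.400 + 2.133 + 2.500
Sum = 14.06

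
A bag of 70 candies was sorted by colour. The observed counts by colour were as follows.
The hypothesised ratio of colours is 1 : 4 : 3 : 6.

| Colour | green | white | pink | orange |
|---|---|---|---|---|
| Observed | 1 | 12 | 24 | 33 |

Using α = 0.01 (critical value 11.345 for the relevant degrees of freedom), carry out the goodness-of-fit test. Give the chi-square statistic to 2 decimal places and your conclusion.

12.10; reject

Ratio total = 14. Expected counts: 70×1/14 = 5, 70×4/14 = 20, 70×3/14 = 15, 70×6/14 = 30.
green: (1 − 5)²/5 = 16/5 = 3.200
white: (12 − 20)²/20 = 64/20 = 3.200
pink: (24 − 15)²/15 = 81/15 = 5.400
orange: (33 − 30)²/30 = 9/30 = 0.300
Sum = 12.10
df = 3. Since 12.10 > 11.345, we reject H₀.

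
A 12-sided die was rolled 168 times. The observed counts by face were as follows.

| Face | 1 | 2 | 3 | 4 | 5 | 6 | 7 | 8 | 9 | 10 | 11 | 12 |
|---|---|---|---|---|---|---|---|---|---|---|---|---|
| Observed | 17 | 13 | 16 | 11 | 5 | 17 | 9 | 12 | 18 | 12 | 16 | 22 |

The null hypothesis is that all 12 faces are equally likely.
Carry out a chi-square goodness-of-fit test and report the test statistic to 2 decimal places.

Expected count for each of the 12 categories: 168/12 = 14.
cat         O        E   (O−E)²/E
1          17       14      0.643
2          13       14      0.071
3          16       14      0.286
4          11       14      0.643
5           5       14      5.786
6          17       14      0.643
7           9       14      1.786
8          12       14      0.286
9          18       14      1.143
10         12       14      0.286
11         16       14      0.286
12         22       14      4.571
Sum = 16.43

16.43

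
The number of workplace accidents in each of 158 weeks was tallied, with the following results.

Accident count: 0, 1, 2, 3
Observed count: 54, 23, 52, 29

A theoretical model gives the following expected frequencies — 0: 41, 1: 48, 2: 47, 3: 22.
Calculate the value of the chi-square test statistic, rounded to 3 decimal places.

χ² = (54−41)²/41 + (23−48)²/48 + (52−47)²/47 + (29−22)²/22
   = 4.1220 + 13.0208 + 0.5319 + 2.2273
Sum = 19.902

19.902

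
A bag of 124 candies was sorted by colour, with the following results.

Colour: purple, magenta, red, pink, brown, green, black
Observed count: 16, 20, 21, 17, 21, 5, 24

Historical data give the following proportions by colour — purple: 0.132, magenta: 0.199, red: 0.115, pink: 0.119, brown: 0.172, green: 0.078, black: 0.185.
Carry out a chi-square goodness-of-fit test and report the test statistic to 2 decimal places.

Expected counts E_i = n·p_i: 124×0.132 = 16.368, 124×0.199 = 24.676, 124×0.115 = 14.26, 124×0.119 = 14.756, 124×0.172 = 21.328, 124×0.078 = 9.672, 124×0.185 = 22.94.
χ² = (16−16.368)²/16.368 + (20−24.676)²/24.676 + (21−14.26)²/14.26 + (17−14.756)²/14.756 + (21−21.328)²/21.328 + (5−9.672)²/9.672 + (24−22.94)²/22.94
   = 0.008 + 0.886 + 3.186 + 0.341 + 0.005 + 2.257 + 0.049
Sum = 6.73

6.73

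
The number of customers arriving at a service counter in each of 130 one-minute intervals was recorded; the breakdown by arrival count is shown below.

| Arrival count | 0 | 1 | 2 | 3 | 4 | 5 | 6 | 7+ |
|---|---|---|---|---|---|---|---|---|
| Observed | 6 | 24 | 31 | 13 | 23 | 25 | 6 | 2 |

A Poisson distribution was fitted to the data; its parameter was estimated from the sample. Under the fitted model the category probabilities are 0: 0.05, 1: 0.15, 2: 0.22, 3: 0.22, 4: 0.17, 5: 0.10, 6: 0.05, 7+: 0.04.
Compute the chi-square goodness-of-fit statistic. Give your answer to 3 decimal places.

22.909

Expected counts E_i = n·p_i: 130×0.05 = 6.5, 130×0.15 = 19.5, 130×0.22 = 28.6, 130×0.22 = 28.6, 130×0.17 = 22.1, 130×0.10 = 13, 130×0.05 = 6.5, 130×0.04 = 5.2.
0: (6 − 6.5)²/6.5 = 0.25/6.5 = 0.0385
1: (24 − 19.5)²/19.5 = 20.25/19.5 = 1.0385
2: (31 − 28.6)²/28.6 = 5.76/28.6 = 0.2014
3: (13 − 28.6)²/28.6 = 243.36/28.6 = 8.5091
4: (23 − 22.1)²/22.1 = 0.81/22.1 = 0.0367
5: (25 − 13)²/13 = 144/13 = 11.0769
6: (6 − 6.5)²/6.5 = 0.25/6.5 = 0.0385
7+: (2 − 5.2)²/5.2 = 10.24/5.2 = 1.9692
Sum = 22.909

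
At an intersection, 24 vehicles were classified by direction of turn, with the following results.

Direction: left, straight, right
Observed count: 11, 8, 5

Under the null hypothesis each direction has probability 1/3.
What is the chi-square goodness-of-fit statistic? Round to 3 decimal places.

2.250

Expected count for each of the 3 categories: 24/3 = 8.
χ² = (11−8)²/8 + (8−8)²/8 + (5−8)²/8
   = 1.1250 + 0.0000 + 1.1250
Sum = 2.250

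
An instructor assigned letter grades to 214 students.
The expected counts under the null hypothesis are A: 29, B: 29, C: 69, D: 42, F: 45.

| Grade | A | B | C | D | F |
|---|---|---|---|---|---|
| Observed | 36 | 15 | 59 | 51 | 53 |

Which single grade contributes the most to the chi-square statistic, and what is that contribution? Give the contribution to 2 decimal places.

B, 6.76

A: (36 − 29)²/29 = 49/29 = 1.690
B: (15 − 29)²/29 = 196/29 = 6.759
C: (59 − 69)²/69 = 100/69 = 1.449
D: (51 − 42)²/42 = 81/42 = 1.929
F: (53 − 45)²/45 = 64/45 = 1.422
The largest term is for B: 6.76.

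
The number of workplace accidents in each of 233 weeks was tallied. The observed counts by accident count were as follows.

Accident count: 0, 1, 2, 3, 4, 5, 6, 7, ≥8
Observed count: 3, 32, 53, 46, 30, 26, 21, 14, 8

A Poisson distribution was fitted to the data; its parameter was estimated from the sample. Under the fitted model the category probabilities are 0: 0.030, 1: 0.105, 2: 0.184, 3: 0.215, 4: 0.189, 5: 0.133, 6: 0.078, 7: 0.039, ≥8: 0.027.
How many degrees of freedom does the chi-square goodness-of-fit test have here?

7

There are k = 9 categories and 1 parameter estimated from the data, so df = 9 − 1 − 1 = 7.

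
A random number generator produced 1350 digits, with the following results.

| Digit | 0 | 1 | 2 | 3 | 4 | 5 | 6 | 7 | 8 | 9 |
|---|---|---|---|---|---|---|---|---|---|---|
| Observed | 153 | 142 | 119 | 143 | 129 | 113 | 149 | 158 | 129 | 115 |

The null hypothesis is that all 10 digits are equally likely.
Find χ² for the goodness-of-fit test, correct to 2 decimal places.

17.59

Under H₀ each category has probability 1/10, so each expected count is 1350/10 = 135.
χ² = (153−135)²/135 + (142−135)²/135 + (119−135)²/135 + (143−135)²/135 + (129−135)²/135 + (113−135)²/135 + (149−135)²/135 + (158−135)²/135 + (129−135)²/135 + (115−135)²/135
   = 2.400 + 0.363 + 1.896 + 0.474 + 0.267 + 3.585 + 1.452 + 3.919 + 0.267 + 2.963
Sum = 17.59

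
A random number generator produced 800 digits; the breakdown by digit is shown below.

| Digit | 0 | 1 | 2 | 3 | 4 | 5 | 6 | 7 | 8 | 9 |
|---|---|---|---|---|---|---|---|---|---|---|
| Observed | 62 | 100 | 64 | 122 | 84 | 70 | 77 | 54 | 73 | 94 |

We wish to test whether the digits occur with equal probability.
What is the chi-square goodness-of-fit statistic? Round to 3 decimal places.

Under H₀ each category has probability 1/10, so each expected count is 800/10 = 80.
cat         O        E   (O−E)²/E
0          62       80     4.0500
1         100       80     5.0000
2          64       80     3.2000
3         122       80    22.0500
4          84       80     0.2000
5          70       80     1.2500
6          77       80     0.1125
7          54       80     8.4500
8          73       80     0.6125
9          94       80     2.4500
Sum = 47.375

47.375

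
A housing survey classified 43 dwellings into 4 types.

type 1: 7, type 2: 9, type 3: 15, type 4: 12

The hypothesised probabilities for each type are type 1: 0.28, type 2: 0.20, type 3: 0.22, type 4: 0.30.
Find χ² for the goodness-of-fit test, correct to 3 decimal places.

Expected counts E_i = n·p_i: 43×0.28 = 12.04, 43×0.20 = 8.6, 43×0.22 = 9.46, 43×0.30 = 12.9.
type 1: (7 − 12.04)²/12.04 = 25.4016/12.04 = 2.1098
type 2: (9 − 8.6)²/8.6 = 0.16/8.6 = 0.0186
type 3: (15 − 9.46)²/9.46 = 30.6916/9.46 = 3.2444
type 4: (12 − 12.9)²/12.9 = 0.81/12.9 = 0.0628
Sum = 5.436

5.436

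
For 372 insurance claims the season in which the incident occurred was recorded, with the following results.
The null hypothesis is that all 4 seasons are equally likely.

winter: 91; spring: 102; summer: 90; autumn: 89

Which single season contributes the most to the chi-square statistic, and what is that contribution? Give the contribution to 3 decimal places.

spring, 0.871

Expected count for each of the 4 categories: 372/4 = 93.
winter: (91 − 93)²/93 = 4/93 = 0.0430
spring: (102 − 93)²/93 = 81/93 = 0.8710
summer: (90 − 93)²/93 = 9/93 = 0.0968
autumn: (89 − 93)²/93 = 16/93 = 0.1720
The largest term is for spring: 0.871.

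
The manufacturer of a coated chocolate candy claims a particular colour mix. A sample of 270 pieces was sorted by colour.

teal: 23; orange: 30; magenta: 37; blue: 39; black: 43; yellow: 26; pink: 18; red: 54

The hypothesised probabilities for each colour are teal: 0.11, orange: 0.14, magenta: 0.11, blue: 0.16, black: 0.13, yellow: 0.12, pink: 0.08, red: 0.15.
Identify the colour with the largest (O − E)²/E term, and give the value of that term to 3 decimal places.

Expected counts E_i = n·p_i: 270×0.11 = 29.7, 270×0.14 = 37.8, 270×0.11 = 29.7, 270×0.16 = 43.2, 270×0.13 = 35.1, 270×0.12 = 32.4, 270×0.08 = 21.6, 270×0.15 = 40.5.
χ² = (23−29.7)²/29.7 + (30−37.8)²/37.8 + (37−29.7)²/29.7 + (39−43.2)²/43.2 + (43−35.1)²/35.1 + (26−32.4)²/32.4 + (18−21.6)²/21.6 + (54−40.5)²/40.5
   = 1.5114 + 1.6095 + 1.7943 + 0.4083 + 1.7781 + 1.2642 + 0.6000 + 4.5000
The largest term is for red: 4.500.

red, 4.500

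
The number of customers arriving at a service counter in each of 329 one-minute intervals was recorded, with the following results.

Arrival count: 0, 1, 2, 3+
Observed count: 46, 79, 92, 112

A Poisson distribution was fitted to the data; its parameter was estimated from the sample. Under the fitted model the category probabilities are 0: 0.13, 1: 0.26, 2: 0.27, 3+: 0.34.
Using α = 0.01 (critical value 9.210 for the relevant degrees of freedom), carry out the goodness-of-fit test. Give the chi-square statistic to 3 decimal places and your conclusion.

Expected counts E_i = n·p_i: 329×0.13 = 42.77, 329×0.26 = 85.54, 329×0.27 = 88.83, 329×0.34 = 111.86.
cat         O        E   (O−E)²/E
0          46    42.77     0.2439
1          79    85.54     0.5000
2          92    88.83     0.1131
3+        112   111.86     0.0002
Sum = 0.857
df = 2. Since 0.857 < 9.210, we do not reject H₀.

0.857; do not reject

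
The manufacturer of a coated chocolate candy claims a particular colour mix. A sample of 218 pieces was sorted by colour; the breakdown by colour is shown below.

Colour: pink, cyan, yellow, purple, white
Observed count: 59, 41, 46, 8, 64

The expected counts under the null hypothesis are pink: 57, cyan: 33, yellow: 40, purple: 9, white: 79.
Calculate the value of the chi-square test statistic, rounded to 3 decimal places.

cat         O        E   (O−E)²/E
pink       59       57     0.0702
cyan       41       33     1.9394
yellow     46       40     0.9000
purple      8        9     0.1111
white      64       79     2.8481
Sum = 5.869

5.869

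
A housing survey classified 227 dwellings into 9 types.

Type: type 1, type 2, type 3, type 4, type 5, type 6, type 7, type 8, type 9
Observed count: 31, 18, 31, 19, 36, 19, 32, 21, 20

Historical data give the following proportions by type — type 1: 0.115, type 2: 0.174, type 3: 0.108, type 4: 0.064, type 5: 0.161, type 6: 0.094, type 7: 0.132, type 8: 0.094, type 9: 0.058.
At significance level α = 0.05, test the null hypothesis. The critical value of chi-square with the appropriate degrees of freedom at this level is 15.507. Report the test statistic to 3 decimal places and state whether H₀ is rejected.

19.666; reject

Expected counts E_i = n·p_i: 227×0.115 = 26.105, 227×0.174 = 39.498, 227×0.108 = 24.516, 227×0.064 = 14.528, 227×0.161 = 36.547, 227×0.094 = 21.338, 227×0.132 = 29.964, 227×0.094 = 21.338, 227×0.058 = 13.166.
type 1: (31 − 26.105)²/26.105 = 23.961025/26.105 = 0.9179
type 2: (18 − 39.498)²/39.498 = 462.164004/39.498 = 11.7009
type 3: (31 − 24.516)²/24.516 = 42.042256/24.516 = 1.7149
type 4: (19 − 14.528)²/14.528 = 19.998784/14.528 = 1.3766
type 5: (36 − 36.547)²/36.547 = 0.299209/36.547 = 0.0082
type 6: (19 − 21.338)²/21.338 = 5.466244/21.338 = 0.2562
type 7: (32 − 29.964)²/29.964 = 4.145296/29.964 = 0.1383
type 8: (21 − 21.338)²/21.338 = 0.114244/21.338 = 0.0054
type 9: (20 − 13.166)²/13.166 = 46.703556/13.166 = 3.5473
Sum = 19.666
df = 8. Since 19.666 > 15.507, we reject H₀.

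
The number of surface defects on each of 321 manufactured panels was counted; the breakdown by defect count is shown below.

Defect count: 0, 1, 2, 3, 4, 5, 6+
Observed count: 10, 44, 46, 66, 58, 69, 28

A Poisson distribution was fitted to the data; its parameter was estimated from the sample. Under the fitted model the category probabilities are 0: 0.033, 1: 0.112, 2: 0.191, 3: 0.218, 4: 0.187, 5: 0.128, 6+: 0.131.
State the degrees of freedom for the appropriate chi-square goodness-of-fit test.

There are k = 7 categories and 1 parameter estimated from the data, so df = 7 − 1 − 1 = 5.

5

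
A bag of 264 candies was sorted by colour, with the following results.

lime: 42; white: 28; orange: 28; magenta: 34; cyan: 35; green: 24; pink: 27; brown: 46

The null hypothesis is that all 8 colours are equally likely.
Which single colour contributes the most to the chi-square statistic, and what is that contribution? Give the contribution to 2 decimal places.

brown, 5.12

Expected count for each of the 8 categories: 264/8 = 33.
cat          O        E   (O−E)²/E
lime        42       33      2.455
white       28       33      0.758
orange      28       33      0.758
magenta     34       33      0.030
cyan        35       33      0.121
green       24       33      2.455
pink        27       33      1.091
brown       46       33      5.121
The largest term is for brown: 5.12.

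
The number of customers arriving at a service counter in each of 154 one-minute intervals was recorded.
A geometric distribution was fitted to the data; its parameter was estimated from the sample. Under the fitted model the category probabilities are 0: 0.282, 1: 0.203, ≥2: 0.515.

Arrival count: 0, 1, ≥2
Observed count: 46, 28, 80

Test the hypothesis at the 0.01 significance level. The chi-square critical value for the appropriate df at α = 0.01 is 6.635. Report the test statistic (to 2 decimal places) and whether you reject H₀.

0.50; do not reject

Expected counts E_i = n·p_i: 154×0.282 = 43.428, 154×0.203 = 31.262, 154×0.515 = 79.31.
χ² = (46−43.428)²/43.428 + (28−31.262)²/31.262 + (80−79.31)²/79.31
   = 0.152 + 0.340 + 0.006
Sum = 0.50
df = 1. Since 0.50 < 6.635, we do not reject H₀.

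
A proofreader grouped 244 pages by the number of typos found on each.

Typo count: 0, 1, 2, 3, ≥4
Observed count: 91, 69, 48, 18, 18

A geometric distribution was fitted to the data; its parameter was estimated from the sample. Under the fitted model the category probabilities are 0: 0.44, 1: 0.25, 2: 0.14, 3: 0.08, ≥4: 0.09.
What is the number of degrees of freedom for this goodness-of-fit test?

There are k = 5 categories and 1 parameter estimated from the data, so df = 5 − 1 − 1 = 3.

3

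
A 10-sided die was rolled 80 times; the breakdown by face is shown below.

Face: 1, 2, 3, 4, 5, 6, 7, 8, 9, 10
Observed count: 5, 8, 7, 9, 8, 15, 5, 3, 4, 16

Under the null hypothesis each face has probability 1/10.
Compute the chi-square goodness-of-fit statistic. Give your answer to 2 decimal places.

Under H₀ each category has probability 1/10, so each expected count is 80/10 = 8.
1: (5 − 8)²/8 = 9/8 = 1.125
2: (8 − 8)²/8 = 0/8 = 0.000
3: (7 − 8)²/8 = 1/8 = 0.125
4: (9 − 8)²/8 = 1/8 = 0.125
5: (8 − 8)²/8 = 0/8 = 0.000
6: (15 − 8)²/8 = 49/8 = 6.125
7: (5 − 8)²/8 = 9/8 = 1.125
8: (3 − 8)²/8 = 25/8 = 3.125
9: (4 − 8)²/8 = 16/8 = 2.000
10: (16 − 8)²/8 = 64/8 = 8.000
Sum = 21.75

21.75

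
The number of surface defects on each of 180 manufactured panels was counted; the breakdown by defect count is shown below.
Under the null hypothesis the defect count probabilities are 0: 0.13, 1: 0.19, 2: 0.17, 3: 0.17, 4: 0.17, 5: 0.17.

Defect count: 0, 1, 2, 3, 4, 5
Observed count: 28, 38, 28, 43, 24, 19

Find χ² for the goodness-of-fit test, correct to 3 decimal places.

12.393

Expected counts E_i = n·p_i: 180×0.13 = 23.4, 180×0.19 = 34.2, 180×0.17 = 30.6, 180×0.17 = 30.6, 180×0.17 = 30.6, 180×0.17 = 30.6.
cat         O        E   (O−E)²/E
0          28     23.4     0.9043
1          38     34.2     0.4222
2          28     30.6     0.2209
3          43     30.6     5.0248
4          24     30.6     1.4235
5          19     30.6     4.3974
Sum = 12.393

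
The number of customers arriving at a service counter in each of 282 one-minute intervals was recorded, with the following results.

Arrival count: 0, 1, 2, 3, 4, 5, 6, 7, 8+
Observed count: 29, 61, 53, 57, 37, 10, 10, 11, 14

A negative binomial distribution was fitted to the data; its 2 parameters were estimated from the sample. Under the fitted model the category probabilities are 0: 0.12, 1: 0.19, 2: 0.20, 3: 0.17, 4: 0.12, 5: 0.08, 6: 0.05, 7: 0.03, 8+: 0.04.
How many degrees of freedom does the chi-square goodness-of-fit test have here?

6

There are k = 9 categories and 2 parameters estimated from the data, so df = 9 − 1 − 2 = 6.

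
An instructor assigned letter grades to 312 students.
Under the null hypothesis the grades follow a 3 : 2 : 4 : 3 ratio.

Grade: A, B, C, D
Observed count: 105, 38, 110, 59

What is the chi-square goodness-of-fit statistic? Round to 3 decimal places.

Ratio total = 12. Expected counts: 312×3/12 = 78, 312×2/12 = 52, 312×4/12 = 104, 312×3/12 = 78.
χ² = (105−78)²/78 + (38−52)²/52 + (110−104)²/104 + (59−78)²/78
   = 9.3462 + 3.7692 + 0.3462 + 4.6282
Sum = 18.090

18.090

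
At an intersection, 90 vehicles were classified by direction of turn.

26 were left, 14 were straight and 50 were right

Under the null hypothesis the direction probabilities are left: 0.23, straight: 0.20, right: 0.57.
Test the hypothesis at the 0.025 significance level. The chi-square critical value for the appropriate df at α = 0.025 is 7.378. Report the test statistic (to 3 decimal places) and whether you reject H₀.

2.279; do not reject

Expected counts E_i = n·p_i: 90×0.23 = 20.7, 90×0.20 = 18, 90×0.57 = 51.3.
left: (26 − 20.7)²/20.7 = 28.09/20.7 = 1.3570
straight: (14 − 18)²/18 = 16/18 = 0.8889
right: (50 − 51.3)²/51.3 = 1.69/51.3 = 0.0329
Sum = 2.279
df = 2. Since 2.279 < 7.378, we do not reject H₀.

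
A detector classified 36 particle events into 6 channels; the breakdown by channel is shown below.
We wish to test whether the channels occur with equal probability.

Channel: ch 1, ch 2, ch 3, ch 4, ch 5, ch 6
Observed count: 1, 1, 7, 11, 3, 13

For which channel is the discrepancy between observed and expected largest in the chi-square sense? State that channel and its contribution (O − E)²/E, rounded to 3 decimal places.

Under H₀ each category has probability 1/6, so each expected count is 36/6 = 6.
ch 1: (1 − 6)²/6 = 25/6 = 4.1667
ch 2: (1 − 6)²/6 = 25/6 = 4.1667
ch 3: (7 − 6)²/6 = 1/6 = 0.1667
ch 4: (11 − 6)²/6 = 25/6 = 4.1667
ch 5: (3 − 6)²/6 = 9/6 = 1.5000
ch 6: (13 − 6)²/6 = 49/6 = 8.1667
The largest term is for ch 6: 8.167.

ch 6, 8.167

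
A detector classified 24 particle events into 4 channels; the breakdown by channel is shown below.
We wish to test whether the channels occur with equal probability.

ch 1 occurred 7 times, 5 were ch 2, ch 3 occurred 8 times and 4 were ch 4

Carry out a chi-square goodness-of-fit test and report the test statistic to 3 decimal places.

1.667

Expected count for each of the 4 categories: 24/4 = 6.
ch 1: (7 − 6)²/6 = 1/6 = 0.1667
ch 2: (5 − 6)²/6 = 1/6 = 0.1667
ch 3: (8 − 6)²/6 = 4/6 = 0.6667
ch 4: (4 − 6)²/6 = 4/6 = 0.6667
Sum = 1.667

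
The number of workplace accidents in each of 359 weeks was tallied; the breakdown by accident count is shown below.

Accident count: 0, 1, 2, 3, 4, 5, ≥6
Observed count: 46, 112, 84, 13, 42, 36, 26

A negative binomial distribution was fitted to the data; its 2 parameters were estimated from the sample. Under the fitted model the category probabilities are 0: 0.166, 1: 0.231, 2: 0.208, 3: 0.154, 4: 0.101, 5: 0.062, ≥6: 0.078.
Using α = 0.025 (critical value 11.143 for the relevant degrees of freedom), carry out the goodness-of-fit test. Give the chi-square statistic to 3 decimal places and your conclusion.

Expected counts E_i = n·p_i: 359×0.166 = 59.594, 359×0.231 = 82.929, 359×0.208 = 74.672, 359×0.154 = 55.286, 359×0.101 = 36.259, 359×0.062 = 22.258, 359×0.078 = 28.002.
χ² = (46−59.594)²/59.594 + (112−82.929)²/82.929 + (84−74.672)²/74.672 + (13−55.286)²/55.286 + (42−36.259)²/36.259 + (36−22.258)²/22.258 + (26−28.002)²/28.002
   = 3.1009 + 10.1909 + 1.1653 + 32.3428 + 0.9090 + 8.4843 + 0.1431
Sum = 56.336
df = 4. Since 56.336 > 11.143, we reject H₀.

56.336; reject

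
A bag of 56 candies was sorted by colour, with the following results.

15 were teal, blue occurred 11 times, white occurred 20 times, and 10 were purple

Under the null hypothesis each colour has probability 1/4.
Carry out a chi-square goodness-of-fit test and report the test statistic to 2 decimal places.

Under H₀ each category has probability 1/4, so each expected count is 56/4 = 14.
teal: (15 − 14)²/14 = 1/14 = 0.071
blue: (11 − 14)²/14 = 9/14 = 0.643
white: (20 − 14)²/14 = 36/14 = 2.571
purple: (10 − 14)²/14 = 16/14 = 1.143
Sum = 4.43

4.43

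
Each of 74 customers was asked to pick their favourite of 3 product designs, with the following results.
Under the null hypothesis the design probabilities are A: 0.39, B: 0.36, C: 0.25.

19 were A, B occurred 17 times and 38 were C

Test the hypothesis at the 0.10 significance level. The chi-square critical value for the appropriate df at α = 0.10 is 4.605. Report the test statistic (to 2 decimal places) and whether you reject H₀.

Expected counts E_i = n·p_i: 74×0.39 = 28.86, 74×0.36 = 26.64, 74×0.25 = 18.5.
A: (19 − 28.86)²/28.86 = 97.2196/28.86 = 3.369
B: (17 − 26.64)²/26.64 = 92.9296/26.64 = 3.488
C: (38 − 18.5)²/18.5 = 380.25/18.5 = 20.554
Sum = 27.41
df = 2. Since 27.41 > 4.605, we reject H₀.

27.41; reject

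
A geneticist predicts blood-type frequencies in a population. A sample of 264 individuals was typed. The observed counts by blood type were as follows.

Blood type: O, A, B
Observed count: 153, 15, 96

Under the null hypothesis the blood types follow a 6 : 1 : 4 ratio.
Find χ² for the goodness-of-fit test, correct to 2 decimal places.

3.94

Ratio total = 11. Expected counts: 264×6/11 = 144, 264×1/11 = 24, 264×4/11 = 96.
cat         O        E   (O−E)²/E
O         153      144      0.563
A          15       24      3.375
B          96       96      0.000
Sum = 3.94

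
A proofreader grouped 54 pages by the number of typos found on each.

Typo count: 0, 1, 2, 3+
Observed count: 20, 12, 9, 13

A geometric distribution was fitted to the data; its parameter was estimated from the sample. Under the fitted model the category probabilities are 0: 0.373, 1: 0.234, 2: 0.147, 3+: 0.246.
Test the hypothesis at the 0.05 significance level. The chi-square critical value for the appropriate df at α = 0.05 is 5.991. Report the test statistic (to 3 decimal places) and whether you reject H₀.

0.181; do not reject

Expected counts E_i = n·p_i: 54×0.373 = 20.142, 54×0.234 = 12.636, 54×0.147 = 7.938, 54×0.246 = 13.284.
χ² = (20−20.142)²/20.142 + (12−12.636)²/12.636 + (9−7.938)²/7.938 + (13−13.284)²/13.284
   = 0.0010 + 0.0320 + 0.1421 + 0.0061
Sum = 0.181
df = 2. Since 0.181 < 5.991, we do not reject H₀.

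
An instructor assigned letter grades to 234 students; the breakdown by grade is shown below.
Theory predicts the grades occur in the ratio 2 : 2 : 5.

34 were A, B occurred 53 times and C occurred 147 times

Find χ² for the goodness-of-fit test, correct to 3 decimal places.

Ratio total = 9. Expected counts: 234×2/9 = 52, 234×2/9 = 52, 234×5/9 = 130.
A: (34 − 52)²/52 = 324/52 = 6.2308
B: (53 − 52)²/52 = 1/52 = 0.0192
C: (147 − 130)²/130 = 289/130 = 2.2231
Sum = 8.473

8.473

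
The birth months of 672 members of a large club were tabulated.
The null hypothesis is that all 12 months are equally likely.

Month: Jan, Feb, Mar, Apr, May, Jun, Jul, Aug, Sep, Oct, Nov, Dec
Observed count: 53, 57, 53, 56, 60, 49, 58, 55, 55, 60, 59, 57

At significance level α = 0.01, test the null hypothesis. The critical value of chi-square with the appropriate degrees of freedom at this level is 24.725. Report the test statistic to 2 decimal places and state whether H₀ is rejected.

Under H₀ each category has probability 1/12, so each expected count is 672/12 = 56.
Jan: (53 − 56)²/56 = 9/56 = 0.161
Feb: (57 − 56)²/56 = 1/56 = 0.018
Mar: (53 − 56)²/56 = 9/56 = 0.161
Apr: (56 − 56)²/56 = 0/56 = 0.000
May: (60 − 56)²/56 = 16/56 = 0.286
Jun: (49 − 56)²/56 = 49/56 = 0.875
Jul: (58 − 56)²/56 = 4/56 = 0.071
Aug: (55 − 56)²/56 = 1/56 = 0.018
Sep: (55 − 56)²/56 = 1/56 = 0.018
Oct: (60 − 56)²/56 = 16/56 = 0.286
Nov: (59 − 56)²/56 = 9/56 = 0.161
Dec: (57 − 56)²/56 = 1/56 = 0.018
Sum = 2.07
df = 11. Since 2.07 < 24.725, we do not reject H₀.

2.07; do not reject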